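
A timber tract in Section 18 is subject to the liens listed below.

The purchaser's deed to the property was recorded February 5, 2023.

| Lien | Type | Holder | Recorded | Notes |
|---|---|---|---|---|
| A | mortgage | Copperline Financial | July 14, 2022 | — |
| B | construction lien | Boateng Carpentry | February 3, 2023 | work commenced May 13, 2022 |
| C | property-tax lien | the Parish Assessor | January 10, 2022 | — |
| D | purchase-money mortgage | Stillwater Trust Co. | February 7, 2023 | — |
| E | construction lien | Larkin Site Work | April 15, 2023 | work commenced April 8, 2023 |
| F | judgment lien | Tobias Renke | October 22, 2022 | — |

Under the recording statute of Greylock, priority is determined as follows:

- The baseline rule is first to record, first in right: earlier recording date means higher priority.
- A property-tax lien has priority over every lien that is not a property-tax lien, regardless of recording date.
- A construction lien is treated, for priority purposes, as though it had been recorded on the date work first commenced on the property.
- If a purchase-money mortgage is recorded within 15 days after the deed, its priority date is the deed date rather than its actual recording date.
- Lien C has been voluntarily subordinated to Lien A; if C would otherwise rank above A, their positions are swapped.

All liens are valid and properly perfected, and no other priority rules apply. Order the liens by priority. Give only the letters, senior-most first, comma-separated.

Adjusting effective dates: B relates back to May 13, 2022 (work commenced); D was recorded within the 15-day window, so its effective date is the deed date February 5, 2023; E relates back to April 8, 2023 (work commenced).
C is a property-tax lien and takes priority over every other lien.
The other liens, earliest effective date first: B (May 13, 2022), A (July 14, 2022), F (October 22, 2022), D (February 5, 2023), E (April 8, 2023).
Because C would otherwise rank above A, the subordination swaps them.

A, B, C, F, D, E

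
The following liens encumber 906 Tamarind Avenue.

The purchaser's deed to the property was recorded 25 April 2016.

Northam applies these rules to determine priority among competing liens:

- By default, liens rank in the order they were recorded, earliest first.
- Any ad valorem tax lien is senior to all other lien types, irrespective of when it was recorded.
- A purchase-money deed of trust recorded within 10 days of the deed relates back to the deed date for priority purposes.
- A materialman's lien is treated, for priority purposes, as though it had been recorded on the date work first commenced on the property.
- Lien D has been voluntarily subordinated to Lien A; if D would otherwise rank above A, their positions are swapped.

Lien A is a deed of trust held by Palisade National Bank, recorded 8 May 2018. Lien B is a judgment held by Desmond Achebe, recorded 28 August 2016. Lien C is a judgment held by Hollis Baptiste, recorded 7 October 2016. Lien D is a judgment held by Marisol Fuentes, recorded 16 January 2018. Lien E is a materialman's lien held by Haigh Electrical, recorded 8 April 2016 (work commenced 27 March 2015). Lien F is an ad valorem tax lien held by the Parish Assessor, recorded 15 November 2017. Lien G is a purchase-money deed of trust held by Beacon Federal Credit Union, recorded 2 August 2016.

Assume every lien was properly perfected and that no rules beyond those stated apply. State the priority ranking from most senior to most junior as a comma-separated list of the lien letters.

F, E, G, B, C, A, D

Effective dates after the stated exceptions: E's effective date is 27 March 2015, when work began; G was recorded 99 days after the deed, outside the 10-day window, so it keeps its recording date.
As an ad valorem tax lien, F is senior to every other lien.
The other liens, earliest effective date first: E (27 March 2015), G (2 August 2016), B (28 August 2016), C (7 October 2016), D (16 January 2018), A (8 May 2018).
D would otherwise be senior to A, so under the subordination agreement D and A exchange positions.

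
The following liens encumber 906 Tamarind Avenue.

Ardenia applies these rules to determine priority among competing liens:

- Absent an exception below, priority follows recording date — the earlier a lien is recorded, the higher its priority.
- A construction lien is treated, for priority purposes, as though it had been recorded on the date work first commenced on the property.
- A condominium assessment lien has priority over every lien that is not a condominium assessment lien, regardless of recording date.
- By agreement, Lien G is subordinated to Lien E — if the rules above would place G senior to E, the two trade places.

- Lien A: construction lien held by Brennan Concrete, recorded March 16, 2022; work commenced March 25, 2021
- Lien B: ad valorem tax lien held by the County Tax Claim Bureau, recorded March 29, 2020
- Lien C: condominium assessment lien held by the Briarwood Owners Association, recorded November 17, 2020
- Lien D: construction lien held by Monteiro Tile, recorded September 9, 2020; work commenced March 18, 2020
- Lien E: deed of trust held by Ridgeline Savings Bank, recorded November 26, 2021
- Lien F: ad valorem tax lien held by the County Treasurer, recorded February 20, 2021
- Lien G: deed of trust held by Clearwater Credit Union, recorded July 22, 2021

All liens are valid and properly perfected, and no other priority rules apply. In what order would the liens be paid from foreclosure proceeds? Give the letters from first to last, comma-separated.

Effective dates: A relates back to March 25, 2021 (work commenced); D is treated as recorded March 18, 2020, the work-commencement date.
C is a condominium assessment lien and takes priority over every other lien.
The other liens, earliest effective date first: D (March 18, 2020), B (March 29, 2020), F (February 20, 2021), A (March 25, 2021), G (July 22, 2021), E (November 26, 2021).
G would otherwise be senior to E, so under the subordination agreement G and E exchange positions.

C, D, B, F, A, E, G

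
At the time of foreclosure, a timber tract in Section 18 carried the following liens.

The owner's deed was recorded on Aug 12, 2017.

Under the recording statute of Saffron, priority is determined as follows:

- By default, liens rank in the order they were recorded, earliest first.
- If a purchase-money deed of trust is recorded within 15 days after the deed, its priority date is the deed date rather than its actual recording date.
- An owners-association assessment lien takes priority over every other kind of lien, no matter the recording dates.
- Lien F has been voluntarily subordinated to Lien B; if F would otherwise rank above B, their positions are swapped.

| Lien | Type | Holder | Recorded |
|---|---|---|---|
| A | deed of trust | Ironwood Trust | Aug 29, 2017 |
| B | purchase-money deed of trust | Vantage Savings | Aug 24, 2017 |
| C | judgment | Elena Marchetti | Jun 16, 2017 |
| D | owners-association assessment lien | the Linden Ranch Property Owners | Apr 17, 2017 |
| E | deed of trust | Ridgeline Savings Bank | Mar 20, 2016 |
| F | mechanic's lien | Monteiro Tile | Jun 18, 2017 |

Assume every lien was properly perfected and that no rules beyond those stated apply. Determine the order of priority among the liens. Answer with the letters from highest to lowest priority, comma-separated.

Adjusting effective dates: B relates back to the deed date Aug 12, 2017.
As an owners-association assessment lien, D is senior to every other lien.
Ordering the rest by effective date: E (Mar 20, 2016), C (Jun 16, 2017), F (Jun 18, 2017), B (Aug 12, 2017), A (Aug 29, 2017).
Because F would otherwise rank above B, the subordination swaps them.

D, E, C, B, F, A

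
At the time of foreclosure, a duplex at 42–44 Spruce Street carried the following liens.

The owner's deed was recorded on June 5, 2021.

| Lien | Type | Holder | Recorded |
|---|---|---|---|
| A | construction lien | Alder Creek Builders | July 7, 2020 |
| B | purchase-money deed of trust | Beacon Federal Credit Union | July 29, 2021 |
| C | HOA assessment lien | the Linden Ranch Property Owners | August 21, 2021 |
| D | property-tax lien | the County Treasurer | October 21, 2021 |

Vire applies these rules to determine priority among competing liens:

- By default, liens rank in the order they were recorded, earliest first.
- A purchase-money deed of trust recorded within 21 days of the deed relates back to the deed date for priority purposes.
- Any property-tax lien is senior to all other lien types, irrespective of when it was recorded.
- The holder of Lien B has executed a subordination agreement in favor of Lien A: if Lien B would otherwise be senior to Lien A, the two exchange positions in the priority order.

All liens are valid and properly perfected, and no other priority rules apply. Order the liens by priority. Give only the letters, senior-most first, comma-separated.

D, A, B, C

Adjusting effective dates: B was recorded 54 days after the deed, outside the 21-day window, so it keeps its recording date.
D, as a property-tax lien, has superpriority and ranks first.
Ordering the rest by effective date: A (July 7, 2020), B (July 29, 2021), C (August 21, 2021).
B is already junior to A, so the subordination agreement changes nothing.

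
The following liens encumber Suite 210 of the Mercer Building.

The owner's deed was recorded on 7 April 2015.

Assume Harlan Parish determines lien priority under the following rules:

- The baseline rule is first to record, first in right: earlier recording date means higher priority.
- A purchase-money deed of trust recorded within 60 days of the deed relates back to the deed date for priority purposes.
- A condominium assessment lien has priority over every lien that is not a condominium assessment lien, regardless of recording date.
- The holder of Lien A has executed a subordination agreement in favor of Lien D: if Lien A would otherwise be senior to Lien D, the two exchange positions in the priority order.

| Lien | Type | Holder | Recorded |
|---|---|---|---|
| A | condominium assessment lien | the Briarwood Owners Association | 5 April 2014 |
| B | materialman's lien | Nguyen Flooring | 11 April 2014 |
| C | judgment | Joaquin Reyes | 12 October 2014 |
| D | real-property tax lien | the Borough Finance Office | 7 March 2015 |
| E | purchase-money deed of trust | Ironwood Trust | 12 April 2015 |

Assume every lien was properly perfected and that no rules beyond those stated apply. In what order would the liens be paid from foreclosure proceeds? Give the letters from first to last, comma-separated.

D, B, C, A, E

Effective dates after the stated exceptions: E relates back to the deed date 7 April 2015.
A is a condominium assessment lien and takes priority over every other lien.
Among the remaining liens, by effective date: B (11 April 2014), C (12 October 2014), D (7 March 2015), E (7 April 2015).
A is senior to D before the subordination, so the two trade places.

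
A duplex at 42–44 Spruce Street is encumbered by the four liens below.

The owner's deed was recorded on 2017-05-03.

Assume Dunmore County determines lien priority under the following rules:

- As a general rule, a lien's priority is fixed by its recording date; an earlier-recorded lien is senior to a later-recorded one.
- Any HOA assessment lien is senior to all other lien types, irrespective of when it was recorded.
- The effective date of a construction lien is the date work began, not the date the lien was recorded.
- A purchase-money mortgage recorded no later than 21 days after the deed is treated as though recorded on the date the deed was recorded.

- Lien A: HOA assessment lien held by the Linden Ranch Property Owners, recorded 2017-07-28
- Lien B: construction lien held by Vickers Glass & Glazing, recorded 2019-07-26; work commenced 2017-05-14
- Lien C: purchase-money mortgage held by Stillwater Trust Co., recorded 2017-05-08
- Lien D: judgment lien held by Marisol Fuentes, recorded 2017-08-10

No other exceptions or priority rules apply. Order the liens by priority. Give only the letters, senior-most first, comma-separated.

Effective dates after the stated exceptions: B is treated as recorded 2017-05-14, the work-commencement date; C relates back to the deed date 2017-05-03.
A is an HOA assessment lien, so it outranks all other liens regardless of date.
Among the remaining liens, by effective date: C (2017-05-03), B (2017-05-14), D (2017-08-10).

A, C, B, D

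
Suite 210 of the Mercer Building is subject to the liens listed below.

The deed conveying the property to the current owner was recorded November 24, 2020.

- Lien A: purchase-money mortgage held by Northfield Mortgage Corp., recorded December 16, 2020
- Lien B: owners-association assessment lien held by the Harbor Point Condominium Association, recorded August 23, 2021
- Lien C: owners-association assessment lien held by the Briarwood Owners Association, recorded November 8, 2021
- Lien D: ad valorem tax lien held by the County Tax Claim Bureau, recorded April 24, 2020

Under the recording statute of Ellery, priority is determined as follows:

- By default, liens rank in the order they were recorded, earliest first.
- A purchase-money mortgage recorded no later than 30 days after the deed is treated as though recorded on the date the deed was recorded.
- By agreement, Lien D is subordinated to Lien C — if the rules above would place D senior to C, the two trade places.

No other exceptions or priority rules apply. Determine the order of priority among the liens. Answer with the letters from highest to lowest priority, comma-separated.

First, effective dates: A relates back to the deed date November 24, 2020.
Ordering by effective date: D (April 24, 2020), A (November 24, 2020), B (August 23, 2021), C (November 8, 2021).
The subordination applies — D was senior to C — so D and C swap.

C, A, B, D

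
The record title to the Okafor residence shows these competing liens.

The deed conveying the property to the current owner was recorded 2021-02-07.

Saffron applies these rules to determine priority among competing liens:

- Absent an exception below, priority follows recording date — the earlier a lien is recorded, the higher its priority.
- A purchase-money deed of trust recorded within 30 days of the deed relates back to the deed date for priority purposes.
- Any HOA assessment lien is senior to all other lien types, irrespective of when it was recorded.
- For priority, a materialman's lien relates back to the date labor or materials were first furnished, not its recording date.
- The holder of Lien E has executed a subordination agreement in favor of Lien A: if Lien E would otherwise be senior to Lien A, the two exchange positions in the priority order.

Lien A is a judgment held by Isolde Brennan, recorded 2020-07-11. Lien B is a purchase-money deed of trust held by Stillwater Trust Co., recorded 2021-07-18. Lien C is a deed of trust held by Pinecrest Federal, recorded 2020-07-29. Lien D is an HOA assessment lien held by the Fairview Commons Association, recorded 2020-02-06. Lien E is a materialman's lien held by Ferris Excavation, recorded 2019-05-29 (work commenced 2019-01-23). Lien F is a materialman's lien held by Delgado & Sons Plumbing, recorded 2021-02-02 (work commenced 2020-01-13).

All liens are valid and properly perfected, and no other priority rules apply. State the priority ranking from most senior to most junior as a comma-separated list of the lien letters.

Effective dates: B was recorded 161 days after the deed — beyond 30 days — so no relation-back applies; E's effective date is 2019-01-23, when work began; F relates back to 2020-01-13 (work commenced).
D, as an HOA assessment lien, has superpriority and ranks first.
Among the remaining liens, by effective date: E (2019-01-23), F (2020-01-13), A (2020-07-11), C (2020-07-29), B (2021-07-18).
Because E would otherwise rank above A, the subordination swaps them.

D, A, F, E, C, B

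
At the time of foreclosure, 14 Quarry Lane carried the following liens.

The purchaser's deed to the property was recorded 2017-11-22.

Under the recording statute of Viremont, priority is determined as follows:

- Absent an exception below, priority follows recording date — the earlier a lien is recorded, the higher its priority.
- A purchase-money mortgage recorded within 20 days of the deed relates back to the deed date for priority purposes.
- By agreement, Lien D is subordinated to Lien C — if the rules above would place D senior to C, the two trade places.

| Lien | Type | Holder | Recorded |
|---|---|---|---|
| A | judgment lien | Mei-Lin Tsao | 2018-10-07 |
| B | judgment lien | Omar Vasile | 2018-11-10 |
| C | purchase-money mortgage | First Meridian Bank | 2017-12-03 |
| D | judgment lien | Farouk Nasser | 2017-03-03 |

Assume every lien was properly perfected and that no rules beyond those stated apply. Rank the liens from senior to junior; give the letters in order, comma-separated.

First, effective dates: C relates back to the deed date 2017-11-22.
Ordering by effective date: D (2017-03-03), C (2017-11-22), A (2018-10-07), B (2018-11-10).
D would otherwise be senior to C, so under the subordination agreement D and C exchange positions.

C, D, A, B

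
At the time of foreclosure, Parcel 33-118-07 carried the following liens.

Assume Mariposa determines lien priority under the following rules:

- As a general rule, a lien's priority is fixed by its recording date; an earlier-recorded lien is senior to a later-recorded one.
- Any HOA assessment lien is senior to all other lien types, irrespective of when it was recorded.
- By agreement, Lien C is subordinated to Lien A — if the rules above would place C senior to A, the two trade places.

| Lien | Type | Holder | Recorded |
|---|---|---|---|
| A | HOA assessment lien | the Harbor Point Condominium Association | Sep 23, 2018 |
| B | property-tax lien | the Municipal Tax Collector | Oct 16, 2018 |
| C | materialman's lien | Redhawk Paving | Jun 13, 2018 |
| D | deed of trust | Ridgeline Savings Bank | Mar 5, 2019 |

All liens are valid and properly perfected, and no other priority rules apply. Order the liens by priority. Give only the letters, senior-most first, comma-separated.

A, C, B, D

A is an HOA assessment lien and takes priority over every other lien.
Among the remaining liens, by effective date: C (Jun 13, 2018), B (Oct 16, 2018), D (Mar 5, 2019).
Since C is not senior to A, the subordination leaves the order unchanged.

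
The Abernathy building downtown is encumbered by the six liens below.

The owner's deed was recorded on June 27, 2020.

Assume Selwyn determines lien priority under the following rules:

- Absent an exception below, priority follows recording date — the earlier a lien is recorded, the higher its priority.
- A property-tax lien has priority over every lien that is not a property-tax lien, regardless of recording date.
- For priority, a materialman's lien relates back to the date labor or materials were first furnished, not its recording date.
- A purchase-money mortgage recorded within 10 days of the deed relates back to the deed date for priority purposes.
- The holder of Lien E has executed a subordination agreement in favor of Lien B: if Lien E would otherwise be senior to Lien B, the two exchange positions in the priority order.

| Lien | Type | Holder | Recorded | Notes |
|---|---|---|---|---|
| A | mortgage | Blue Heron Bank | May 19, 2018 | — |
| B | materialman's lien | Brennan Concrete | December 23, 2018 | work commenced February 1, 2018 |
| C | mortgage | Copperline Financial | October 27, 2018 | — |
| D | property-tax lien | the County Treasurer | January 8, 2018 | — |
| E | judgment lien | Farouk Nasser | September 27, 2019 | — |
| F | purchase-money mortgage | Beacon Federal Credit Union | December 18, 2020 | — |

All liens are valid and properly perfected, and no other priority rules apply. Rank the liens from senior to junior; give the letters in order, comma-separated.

Effective dates after the stated exceptions: B's effective date is February 1, 2018, when work began; F missed the 10-day window (174 days after the deed), so its recording date stands.
D is a property-tax lien, so it outranks all other liens regardless of date.
Ordering the rest by effective date: B (February 1, 2018), A (May 19, 2018), C (October 27, 2018), E (September 27, 2019), F (December 18, 2020).
Since E is not senior to B, the subordination leaves the order unchanged.

D, B, A, C, E, F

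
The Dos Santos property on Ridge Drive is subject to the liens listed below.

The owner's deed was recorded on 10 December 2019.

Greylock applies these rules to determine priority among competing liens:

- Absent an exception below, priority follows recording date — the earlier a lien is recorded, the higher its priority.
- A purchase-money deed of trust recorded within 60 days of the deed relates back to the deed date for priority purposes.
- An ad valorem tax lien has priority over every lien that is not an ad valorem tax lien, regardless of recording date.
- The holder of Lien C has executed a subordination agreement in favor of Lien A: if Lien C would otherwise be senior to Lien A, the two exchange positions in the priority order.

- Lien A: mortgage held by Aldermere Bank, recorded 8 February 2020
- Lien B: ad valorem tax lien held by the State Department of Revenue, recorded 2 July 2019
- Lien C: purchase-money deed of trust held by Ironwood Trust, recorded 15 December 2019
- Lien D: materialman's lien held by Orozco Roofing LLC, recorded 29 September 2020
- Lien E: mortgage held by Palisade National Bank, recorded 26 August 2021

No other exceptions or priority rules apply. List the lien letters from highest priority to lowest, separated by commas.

B, A, C, D, E

First, effective dates: C's effective date is the deed date, 10 December 2019.
B is an ad valorem tax lien and takes priority over every other lien.
Ordering the rest by effective date: C (10 December 2019), A (8 February 2020), D (29 September 2020), E (26 August 2021).
C would otherwise be senior to A, so under the subordination agreement C and A exchange positions.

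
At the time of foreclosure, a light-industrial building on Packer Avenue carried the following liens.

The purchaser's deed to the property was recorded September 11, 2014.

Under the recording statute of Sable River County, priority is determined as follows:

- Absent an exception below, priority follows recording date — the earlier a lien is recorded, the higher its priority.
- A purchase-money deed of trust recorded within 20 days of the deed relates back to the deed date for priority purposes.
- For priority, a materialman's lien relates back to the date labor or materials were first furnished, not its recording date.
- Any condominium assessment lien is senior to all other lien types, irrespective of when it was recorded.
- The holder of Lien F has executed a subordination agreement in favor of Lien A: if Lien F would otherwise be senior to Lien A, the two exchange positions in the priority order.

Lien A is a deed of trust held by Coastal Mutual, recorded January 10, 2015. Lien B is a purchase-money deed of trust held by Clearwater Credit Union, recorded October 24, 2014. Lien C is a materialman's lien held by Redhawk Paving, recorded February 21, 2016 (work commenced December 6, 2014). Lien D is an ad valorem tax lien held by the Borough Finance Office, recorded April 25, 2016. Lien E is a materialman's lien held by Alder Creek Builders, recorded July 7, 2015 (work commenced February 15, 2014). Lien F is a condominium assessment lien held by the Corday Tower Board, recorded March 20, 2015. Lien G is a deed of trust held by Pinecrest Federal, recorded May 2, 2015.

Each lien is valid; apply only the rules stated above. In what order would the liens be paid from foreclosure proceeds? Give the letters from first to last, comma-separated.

Adjusting effective dates: B was recorded 43 days after the deed — beyond 20 days — so no relation-back applies; C's effective date is December 6, 2014, when work began; E is treated as recorded February 15, 2014, the work-commencement date.
F is a condominium assessment lien, so it outranks all other liens regardless of date.
The other liens, earliest effective date first: E (February 15, 2014), B (October 24, 2014), C (December 6, 2014), A (January 10, 2015), G (May 2, 2015), D (April 25, 2016).
The subordination applies — F was senior to A — so F and A swap.

A, E, B, C, F, G, D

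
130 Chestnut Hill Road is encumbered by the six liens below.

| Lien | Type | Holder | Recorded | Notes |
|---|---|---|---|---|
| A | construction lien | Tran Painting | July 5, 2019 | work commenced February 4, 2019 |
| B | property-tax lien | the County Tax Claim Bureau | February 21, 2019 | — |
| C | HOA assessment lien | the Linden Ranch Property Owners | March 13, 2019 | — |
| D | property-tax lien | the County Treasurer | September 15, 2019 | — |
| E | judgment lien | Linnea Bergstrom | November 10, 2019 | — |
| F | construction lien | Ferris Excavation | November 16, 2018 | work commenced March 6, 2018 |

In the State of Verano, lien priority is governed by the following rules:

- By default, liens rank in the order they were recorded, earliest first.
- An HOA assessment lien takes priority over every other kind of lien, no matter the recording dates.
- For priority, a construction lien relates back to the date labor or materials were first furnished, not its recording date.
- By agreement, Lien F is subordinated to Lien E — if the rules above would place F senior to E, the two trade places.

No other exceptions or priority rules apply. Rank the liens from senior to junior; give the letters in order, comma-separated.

First, effective dates: A relates back to February 4, 2019 (work commenced); F's effective date is March 6, 2018, when work began.
C is an HOA assessment lien and takes priority over every other lien.
The other liens, earliest effective date first: F (March 6, 2018), A (February 4, 2019), B (February 21, 2019), D (September 15, 2019), E (November 10, 2019).
The subordination applies — F was senior to E — so F and E swap.

C, E, A, B, D, F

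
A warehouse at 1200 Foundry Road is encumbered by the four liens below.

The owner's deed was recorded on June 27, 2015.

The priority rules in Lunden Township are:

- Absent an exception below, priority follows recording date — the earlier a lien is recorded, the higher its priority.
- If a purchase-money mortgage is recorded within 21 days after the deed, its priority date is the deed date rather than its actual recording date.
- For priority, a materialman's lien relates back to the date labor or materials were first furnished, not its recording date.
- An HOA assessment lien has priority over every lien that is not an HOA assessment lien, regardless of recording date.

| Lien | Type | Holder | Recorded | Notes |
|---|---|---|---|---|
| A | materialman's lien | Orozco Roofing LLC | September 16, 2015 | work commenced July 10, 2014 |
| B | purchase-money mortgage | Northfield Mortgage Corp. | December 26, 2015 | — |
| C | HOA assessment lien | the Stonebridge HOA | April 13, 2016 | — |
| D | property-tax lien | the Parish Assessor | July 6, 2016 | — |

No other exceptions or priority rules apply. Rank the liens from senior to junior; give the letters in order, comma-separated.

C, A, B, D

Effective dates after the stated exceptions: A relates back to July 10, 2014 (work commenced); B was recorded 182 days after the deed, outside the 21-day window, so it keeps its recording date.
C is an HOA assessment lien and takes priority over every other lien.
Among the remaining liens, by effective date: A (July 10, 2014), B (December 26, 2015), D (July 6, 2016).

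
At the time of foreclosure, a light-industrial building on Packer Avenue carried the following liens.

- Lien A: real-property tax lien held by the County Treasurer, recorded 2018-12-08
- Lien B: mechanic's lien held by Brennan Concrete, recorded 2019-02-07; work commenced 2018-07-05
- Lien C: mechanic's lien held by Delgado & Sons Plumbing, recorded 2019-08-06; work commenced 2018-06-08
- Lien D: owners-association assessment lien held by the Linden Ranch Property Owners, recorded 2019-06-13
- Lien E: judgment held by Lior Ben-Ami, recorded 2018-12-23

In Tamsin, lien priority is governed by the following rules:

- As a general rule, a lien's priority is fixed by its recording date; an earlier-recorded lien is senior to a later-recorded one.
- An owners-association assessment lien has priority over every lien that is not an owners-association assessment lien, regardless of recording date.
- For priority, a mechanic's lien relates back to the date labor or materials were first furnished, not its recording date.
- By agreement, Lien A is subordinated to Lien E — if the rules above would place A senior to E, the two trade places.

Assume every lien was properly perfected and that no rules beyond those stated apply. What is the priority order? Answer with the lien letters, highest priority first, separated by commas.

Effective dates after the stated exceptions: B is treated as recorded 2018-07-05, the work-commencement date; C relates back to 2018-06-08 (work commenced).
D, as an owners-association assessment lien, has superpriority and ranks first.
Among the remaining liens, by effective date: C (2018-06-08), B (2018-07-05), A (2018-12-08), E (2018-12-23).
Because A would otherwise rank above E, the subordination swaps them.

D, C, B, E, A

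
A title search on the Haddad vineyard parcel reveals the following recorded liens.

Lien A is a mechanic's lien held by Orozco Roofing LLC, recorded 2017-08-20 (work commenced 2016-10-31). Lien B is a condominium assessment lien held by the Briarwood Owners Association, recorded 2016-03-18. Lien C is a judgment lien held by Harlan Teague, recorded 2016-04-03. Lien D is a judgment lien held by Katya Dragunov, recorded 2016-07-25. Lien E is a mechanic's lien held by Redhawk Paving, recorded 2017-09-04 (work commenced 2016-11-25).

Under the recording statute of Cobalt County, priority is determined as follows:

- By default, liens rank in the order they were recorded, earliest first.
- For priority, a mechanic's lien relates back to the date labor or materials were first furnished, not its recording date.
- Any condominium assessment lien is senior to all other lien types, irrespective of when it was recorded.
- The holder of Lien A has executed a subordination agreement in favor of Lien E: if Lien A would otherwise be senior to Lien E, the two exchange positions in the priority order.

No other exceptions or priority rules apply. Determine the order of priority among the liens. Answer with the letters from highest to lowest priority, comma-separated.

B, C, D, E, A

Effective dates after the stated exceptions: A's effective date is 2016-10-31, when work began; E is treated as recorded 2016-11-25, the work-commencement date.
B, as a condominium assessment lien, has superpriority and ranks first.
The other liens, earliest effective date first: C (2016-04-03), D (2016-07-25), A (2016-10-31), E (2016-11-25).
A is senior to E before the subordination, so the two trade places.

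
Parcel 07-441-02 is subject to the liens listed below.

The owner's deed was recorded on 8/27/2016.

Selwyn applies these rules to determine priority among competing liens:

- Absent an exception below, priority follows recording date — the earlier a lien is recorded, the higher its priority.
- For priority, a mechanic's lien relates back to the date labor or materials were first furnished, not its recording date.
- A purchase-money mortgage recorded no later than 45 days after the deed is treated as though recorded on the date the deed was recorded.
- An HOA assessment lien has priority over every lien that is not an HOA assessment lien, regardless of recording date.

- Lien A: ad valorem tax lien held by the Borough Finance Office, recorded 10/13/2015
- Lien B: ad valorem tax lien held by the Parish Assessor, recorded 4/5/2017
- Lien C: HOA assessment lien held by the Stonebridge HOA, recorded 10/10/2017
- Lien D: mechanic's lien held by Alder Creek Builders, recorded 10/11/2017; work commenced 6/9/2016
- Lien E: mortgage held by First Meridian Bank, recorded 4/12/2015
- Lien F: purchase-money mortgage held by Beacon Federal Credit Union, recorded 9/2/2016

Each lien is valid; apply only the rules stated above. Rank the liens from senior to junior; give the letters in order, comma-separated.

C, E, A, D, F, B

Effective dates: D is treated as recorded 6/9/2016, the work-commencement date; F was recorded within the 45-day window, so its effective date is the deed date 8/27/2016.
C, as an HOA assessment lien, has superpriority and ranks first.
Among the remaining liens, by effective date: E (4/12/2015), A (10/13/2015), D (6/9/2016), F (8/27/2016), B (4/5/2017).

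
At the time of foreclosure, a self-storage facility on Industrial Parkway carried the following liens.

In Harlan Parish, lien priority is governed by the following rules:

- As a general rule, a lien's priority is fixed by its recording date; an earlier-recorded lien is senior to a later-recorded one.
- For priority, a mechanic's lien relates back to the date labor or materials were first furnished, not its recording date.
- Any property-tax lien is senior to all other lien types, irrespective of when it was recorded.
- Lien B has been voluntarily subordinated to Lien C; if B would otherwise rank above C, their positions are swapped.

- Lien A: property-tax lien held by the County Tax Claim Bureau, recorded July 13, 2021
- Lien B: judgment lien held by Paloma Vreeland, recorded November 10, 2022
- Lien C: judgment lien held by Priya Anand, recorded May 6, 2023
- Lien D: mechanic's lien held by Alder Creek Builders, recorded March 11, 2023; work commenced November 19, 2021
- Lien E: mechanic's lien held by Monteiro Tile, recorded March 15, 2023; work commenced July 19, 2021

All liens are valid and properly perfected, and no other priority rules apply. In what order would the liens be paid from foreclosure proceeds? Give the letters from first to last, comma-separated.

First, effective dates: D relates back to November 19, 2021 (work commenced); E's effective date is July 19, 2021, when work began.
A is a property-tax lien, so it outranks all other liens regardless of date.
Among the remaining liens, by effective date: E (July 19, 2021), D (November 19, 2021), B (November 10, 2022), C (May 6, 2023).
Because B would otherwise rank above C, the subordination swaps them.

A, E, D, C, B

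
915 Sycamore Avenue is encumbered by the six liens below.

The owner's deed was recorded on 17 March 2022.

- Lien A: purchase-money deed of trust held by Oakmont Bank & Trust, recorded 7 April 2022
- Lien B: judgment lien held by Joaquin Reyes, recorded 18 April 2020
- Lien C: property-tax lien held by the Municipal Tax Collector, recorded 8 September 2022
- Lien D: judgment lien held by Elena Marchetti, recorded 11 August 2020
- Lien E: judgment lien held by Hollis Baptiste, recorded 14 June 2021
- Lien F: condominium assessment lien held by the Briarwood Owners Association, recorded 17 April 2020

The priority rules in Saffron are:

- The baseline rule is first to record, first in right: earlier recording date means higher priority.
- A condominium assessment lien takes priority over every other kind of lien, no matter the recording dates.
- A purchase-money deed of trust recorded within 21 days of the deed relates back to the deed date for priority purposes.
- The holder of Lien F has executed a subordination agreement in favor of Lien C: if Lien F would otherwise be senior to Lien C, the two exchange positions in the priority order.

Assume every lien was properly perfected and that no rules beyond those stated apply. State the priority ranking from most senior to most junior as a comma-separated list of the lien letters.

Effective dates: A was recorded within the 21-day window, so its effective date is the deed date 17 March 2022.
F, as a condominium assessment lien, has superpriority and ranks first.
The other liens, earliest effective date first: B (18 April 2020), D (11 August 2020), E (14 June 2021), A (17 March 2022), C (8 September 2022).
Because F would otherwise rank above C, the subordination swaps them.

C, B, D, E, A, F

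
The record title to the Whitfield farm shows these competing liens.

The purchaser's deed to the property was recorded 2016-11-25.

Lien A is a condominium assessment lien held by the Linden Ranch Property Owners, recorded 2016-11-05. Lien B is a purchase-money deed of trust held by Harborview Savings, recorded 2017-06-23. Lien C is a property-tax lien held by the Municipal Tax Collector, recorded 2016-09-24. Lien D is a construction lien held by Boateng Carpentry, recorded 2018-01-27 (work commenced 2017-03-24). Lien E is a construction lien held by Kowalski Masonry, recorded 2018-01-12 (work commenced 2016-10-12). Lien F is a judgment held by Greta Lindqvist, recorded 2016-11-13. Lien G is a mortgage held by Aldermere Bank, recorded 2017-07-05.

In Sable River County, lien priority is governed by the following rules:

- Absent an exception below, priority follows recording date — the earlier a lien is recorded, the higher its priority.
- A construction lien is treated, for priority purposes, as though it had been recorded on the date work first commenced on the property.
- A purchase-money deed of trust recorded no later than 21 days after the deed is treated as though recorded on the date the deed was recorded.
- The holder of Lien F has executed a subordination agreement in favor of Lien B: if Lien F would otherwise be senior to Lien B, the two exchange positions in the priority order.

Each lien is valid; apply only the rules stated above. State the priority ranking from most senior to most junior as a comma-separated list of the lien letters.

Adjusting effective dates: B missed the 21-day window (210 days after the deed), so its recording date stands; D's effective date is 2017-03-24, when work began; E relates back to 2016-10-12 (work commenced).
By effective date, earliest first: C (2016-09-24), E (2016-10-12), A (2016-11-05), F (2016-11-13), D (2017-03-24), B (2017-06-23), G (2017-07-05).
F would otherwise be senior to B, so under the subordination agreement F and B exchange positions.

C, E, A, B, D, F, G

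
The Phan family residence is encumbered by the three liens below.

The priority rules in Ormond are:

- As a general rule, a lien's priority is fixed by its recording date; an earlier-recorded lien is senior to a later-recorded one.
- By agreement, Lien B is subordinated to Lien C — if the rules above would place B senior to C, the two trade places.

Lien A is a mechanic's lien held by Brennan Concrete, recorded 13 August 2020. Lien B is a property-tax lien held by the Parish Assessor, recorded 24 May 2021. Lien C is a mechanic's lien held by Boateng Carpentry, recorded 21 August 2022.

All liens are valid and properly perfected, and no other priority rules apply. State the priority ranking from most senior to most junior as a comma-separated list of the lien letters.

By effective date, earliest first: A (13 August 2020), B (24 May 2021), C (21 August 2022).
B would otherwise be senior to C, so under the subordination agreement B and C exchange positions.

A, C, B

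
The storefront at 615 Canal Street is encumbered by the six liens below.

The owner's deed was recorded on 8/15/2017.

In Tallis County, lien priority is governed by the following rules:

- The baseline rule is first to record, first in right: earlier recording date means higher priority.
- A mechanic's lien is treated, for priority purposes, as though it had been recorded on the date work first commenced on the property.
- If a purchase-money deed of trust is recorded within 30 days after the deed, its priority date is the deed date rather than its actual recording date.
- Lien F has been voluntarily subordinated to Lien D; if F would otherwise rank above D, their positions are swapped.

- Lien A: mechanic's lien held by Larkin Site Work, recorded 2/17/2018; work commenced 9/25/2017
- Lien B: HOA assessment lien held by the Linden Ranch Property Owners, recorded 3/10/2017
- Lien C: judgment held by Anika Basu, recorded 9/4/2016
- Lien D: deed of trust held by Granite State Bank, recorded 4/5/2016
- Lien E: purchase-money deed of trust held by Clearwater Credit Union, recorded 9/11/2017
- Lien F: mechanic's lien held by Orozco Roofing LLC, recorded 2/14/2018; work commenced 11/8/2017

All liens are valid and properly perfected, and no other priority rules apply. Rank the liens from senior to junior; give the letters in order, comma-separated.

First, effective dates: A's effective date is 9/25/2017, when work began; E was recorded within the 30-day window, so its effective date is the deed date 8/15/2017; F's effective date is 11/8/2017, when work began.
By effective date, earliest first: D (4/5/2016), C (9/4/2016), B (3/10/2017), E (8/15/2017), A (9/25/2017), F (11/8/2017).
F already ranks below D; the subordination has no effect.

D, C, B, E, A, F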